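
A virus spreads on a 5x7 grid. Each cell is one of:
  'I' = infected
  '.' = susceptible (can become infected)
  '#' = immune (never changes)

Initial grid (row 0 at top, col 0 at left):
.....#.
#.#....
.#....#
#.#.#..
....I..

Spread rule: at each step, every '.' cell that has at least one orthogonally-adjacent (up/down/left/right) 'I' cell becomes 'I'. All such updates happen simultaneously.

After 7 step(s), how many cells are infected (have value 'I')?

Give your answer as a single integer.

Answer: 24

Derivation:
Step 0 (initial): 1 infected
Step 1: +2 new -> 3 infected
Step 2: +4 new -> 7 infected
Step 3: +4 new -> 11 infected
Step 4: +6 new -> 17 infected
Step 5: +3 new -> 20 infected
Step 6: +3 new -> 23 infected
Step 7: +1 new -> 24 infected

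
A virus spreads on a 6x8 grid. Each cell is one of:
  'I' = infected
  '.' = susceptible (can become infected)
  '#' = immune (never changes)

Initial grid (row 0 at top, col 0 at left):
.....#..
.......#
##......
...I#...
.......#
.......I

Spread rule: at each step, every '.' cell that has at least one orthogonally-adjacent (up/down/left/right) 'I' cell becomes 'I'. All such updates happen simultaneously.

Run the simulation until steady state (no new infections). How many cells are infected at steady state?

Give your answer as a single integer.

Step 0 (initial): 2 infected
Step 1: +4 new -> 6 infected
Step 2: +9 new -> 15 infected
Step 3: +10 new -> 25 infected
Step 4: +9 new -> 34 infected
Step 5: +5 new -> 39 infected
Step 6: +2 new -> 41 infected
Step 7: +1 new -> 42 infected
Step 8: +0 new -> 42 infected

Answer: 42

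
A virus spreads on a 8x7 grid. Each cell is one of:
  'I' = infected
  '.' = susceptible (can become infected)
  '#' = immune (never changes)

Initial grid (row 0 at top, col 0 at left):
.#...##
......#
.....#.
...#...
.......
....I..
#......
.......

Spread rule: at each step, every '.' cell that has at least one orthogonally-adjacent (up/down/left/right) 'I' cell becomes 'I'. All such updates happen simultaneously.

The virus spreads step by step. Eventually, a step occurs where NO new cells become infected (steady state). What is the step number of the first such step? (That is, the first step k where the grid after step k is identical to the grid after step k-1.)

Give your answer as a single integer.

Answer: 10

Derivation:
Step 0 (initial): 1 infected
Step 1: +4 new -> 5 infected
Step 2: +8 new -> 13 infected
Step 3: +9 new -> 22 infected
Step 4: +9 new -> 31 infected
Step 5: +8 new -> 39 infected
Step 6: +5 new -> 44 infected
Step 7: +3 new -> 47 infected
Step 8: +1 new -> 48 infected
Step 9: +1 new -> 49 infected
Step 10: +0 new -> 49 infected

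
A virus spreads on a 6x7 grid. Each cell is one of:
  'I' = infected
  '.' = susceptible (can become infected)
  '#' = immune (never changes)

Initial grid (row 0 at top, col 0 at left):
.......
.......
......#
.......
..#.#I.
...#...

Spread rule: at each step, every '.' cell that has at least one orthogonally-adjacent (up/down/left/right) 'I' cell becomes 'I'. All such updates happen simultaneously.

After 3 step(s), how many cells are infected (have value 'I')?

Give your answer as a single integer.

Answer: 12

Derivation:
Step 0 (initial): 1 infected
Step 1: +3 new -> 4 infected
Step 2: +5 new -> 9 infected
Step 3: +3 new -> 12 infected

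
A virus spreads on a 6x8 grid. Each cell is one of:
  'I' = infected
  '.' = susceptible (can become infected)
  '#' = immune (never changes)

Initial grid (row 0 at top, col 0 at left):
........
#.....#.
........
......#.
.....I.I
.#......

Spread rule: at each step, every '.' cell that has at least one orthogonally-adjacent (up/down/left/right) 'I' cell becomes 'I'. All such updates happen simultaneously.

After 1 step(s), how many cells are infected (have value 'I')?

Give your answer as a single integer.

Step 0 (initial): 2 infected
Step 1: +6 new -> 8 infected

Answer: 8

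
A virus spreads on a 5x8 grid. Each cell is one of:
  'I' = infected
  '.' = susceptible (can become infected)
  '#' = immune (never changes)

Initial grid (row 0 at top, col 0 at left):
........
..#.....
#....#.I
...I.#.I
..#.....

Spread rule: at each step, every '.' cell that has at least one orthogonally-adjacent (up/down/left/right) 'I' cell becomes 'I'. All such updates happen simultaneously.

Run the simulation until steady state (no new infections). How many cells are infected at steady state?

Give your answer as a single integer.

Answer: 35

Derivation:
Step 0 (initial): 3 infected
Step 1: +8 new -> 11 infected
Step 2: +8 new -> 19 infected
Step 3: +8 new -> 27 infected
Step 4: +5 new -> 32 infected
Step 5: +2 new -> 34 infected
Step 6: +1 new -> 35 infected
Step 7: +0 new -> 35 infected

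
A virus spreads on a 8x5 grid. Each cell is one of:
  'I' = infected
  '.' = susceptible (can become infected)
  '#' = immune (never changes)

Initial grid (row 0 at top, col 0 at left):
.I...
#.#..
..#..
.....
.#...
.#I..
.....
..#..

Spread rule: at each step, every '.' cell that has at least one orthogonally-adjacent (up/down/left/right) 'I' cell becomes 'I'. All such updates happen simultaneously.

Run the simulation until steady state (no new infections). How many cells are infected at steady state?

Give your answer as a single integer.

Step 0 (initial): 2 infected
Step 1: +6 new -> 8 infected
Step 2: +7 new -> 15 infected
Step 3: +10 new -> 25 infected
Step 4: +7 new -> 32 infected
Step 5: +2 new -> 34 infected
Step 6: +0 new -> 34 infected

Answer: 34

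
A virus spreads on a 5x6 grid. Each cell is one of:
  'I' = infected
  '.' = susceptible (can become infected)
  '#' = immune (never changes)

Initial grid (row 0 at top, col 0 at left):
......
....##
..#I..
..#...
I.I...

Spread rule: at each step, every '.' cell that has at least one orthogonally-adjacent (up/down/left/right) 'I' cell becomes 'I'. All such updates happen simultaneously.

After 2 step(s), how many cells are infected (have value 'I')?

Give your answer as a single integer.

Answer: 16

Derivation:
Step 0 (initial): 3 infected
Step 1: +6 new -> 9 infected
Step 2: +7 new -> 16 infected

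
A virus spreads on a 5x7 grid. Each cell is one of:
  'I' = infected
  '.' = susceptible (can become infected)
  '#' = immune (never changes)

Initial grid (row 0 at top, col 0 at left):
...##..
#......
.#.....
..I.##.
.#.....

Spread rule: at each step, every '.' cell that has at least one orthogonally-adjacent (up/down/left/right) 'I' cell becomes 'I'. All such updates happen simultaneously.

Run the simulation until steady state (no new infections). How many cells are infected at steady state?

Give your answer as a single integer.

Step 0 (initial): 1 infected
Step 1: +4 new -> 5 infected
Step 2: +4 new -> 9 infected
Step 3: +7 new -> 16 infected
Step 4: +4 new -> 20 infected
Step 5: +4 new -> 24 infected
Step 6: +3 new -> 27 infected
Step 7: +1 new -> 28 infected
Step 8: +0 new -> 28 infected

Answer: 28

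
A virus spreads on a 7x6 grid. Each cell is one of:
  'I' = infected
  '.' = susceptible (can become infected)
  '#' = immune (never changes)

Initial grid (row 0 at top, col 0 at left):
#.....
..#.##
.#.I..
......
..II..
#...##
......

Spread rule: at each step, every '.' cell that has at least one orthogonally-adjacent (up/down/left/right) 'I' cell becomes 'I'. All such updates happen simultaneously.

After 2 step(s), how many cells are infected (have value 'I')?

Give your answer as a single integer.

Answer: 21

Derivation:
Step 0 (initial): 3 infected
Step 1: +9 new -> 12 infected
Step 2: +9 new -> 21 infected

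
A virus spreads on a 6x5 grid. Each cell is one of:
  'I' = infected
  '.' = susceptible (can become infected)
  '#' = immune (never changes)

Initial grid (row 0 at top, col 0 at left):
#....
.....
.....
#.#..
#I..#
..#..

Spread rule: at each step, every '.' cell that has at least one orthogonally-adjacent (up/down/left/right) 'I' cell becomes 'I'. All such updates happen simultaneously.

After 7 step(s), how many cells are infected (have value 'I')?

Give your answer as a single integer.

Answer: 24

Derivation:
Step 0 (initial): 1 infected
Step 1: +3 new -> 4 infected
Step 2: +3 new -> 7 infected
Step 3: +5 new -> 12 infected
Step 4: +6 new -> 18 infected
Step 5: +3 new -> 21 infected
Step 6: +2 new -> 23 infected
Step 7: +1 new -> 24 infected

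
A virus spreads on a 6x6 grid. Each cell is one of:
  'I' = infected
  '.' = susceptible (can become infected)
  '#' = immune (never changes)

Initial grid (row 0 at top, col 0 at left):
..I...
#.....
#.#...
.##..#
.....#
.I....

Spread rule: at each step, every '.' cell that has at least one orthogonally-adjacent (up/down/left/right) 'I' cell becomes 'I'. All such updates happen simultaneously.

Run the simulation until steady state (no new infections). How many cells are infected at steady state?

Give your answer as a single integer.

Answer: 29

Derivation:
Step 0 (initial): 2 infected
Step 1: +6 new -> 8 infected
Step 2: +7 new -> 15 infected
Step 3: +7 new -> 22 infected
Step 4: +5 new -> 27 infected
Step 5: +2 new -> 29 infected
Step 6: +0 new -> 29 infected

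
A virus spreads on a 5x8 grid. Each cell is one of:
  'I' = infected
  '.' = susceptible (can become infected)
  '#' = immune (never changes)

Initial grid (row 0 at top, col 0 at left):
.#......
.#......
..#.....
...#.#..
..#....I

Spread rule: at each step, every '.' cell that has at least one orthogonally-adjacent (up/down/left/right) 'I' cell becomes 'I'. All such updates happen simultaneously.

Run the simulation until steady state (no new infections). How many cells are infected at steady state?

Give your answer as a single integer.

Answer: 25

Derivation:
Step 0 (initial): 1 infected
Step 1: +2 new -> 3 infected
Step 2: +3 new -> 6 infected
Step 3: +3 new -> 9 infected
Step 4: +5 new -> 14 infected
Step 5: +3 new -> 17 infected
Step 6: +3 new -> 20 infected
Step 7: +2 new -> 22 infected
Step 8: +2 new -> 24 infected
Step 9: +1 new -> 25 infected
Step 10: +0 new -> 25 infected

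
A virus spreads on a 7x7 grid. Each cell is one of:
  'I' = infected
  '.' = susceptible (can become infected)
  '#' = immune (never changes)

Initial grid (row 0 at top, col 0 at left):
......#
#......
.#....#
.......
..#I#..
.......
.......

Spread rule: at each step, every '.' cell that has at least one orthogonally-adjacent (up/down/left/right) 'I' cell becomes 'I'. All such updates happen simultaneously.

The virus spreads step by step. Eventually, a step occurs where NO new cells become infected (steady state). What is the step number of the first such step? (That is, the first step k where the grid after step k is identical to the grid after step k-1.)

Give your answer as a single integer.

Step 0 (initial): 1 infected
Step 1: +2 new -> 3 infected
Step 2: +6 new -> 9 infected
Step 3: +9 new -> 18 infected
Step 4: +12 new -> 30 infected
Step 5: +9 new -> 39 infected
Step 6: +3 new -> 42 infected
Step 7: +1 new -> 43 infected
Step 8: +0 new -> 43 infected

Answer: 8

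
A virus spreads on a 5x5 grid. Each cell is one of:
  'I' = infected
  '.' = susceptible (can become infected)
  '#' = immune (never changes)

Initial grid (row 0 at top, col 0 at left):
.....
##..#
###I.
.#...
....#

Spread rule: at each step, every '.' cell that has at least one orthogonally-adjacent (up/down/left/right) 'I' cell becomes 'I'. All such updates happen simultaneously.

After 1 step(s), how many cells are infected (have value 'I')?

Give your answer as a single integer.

Step 0 (initial): 1 infected
Step 1: +3 new -> 4 infected

Answer: 4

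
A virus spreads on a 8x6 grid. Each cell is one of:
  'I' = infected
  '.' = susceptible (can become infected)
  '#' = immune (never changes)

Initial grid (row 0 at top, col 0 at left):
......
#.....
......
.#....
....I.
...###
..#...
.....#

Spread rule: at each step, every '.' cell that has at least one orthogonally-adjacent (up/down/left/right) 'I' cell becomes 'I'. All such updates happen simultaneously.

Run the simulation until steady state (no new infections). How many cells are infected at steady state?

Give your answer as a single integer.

Step 0 (initial): 1 infected
Step 1: +3 new -> 4 infected
Step 2: +4 new -> 8 infected
Step 3: +6 new -> 14 infected
Step 4: +6 new -> 20 infected
Step 5: +7 new -> 27 infected
Step 6: +5 new -> 32 infected
Step 7: +3 new -> 35 infected
Step 8: +2 new -> 37 infected
Step 9: +2 new -> 39 infected
Step 10: +1 new -> 40 infected
Step 11: +1 new -> 41 infected
Step 12: +0 new -> 41 infected

Answer: 41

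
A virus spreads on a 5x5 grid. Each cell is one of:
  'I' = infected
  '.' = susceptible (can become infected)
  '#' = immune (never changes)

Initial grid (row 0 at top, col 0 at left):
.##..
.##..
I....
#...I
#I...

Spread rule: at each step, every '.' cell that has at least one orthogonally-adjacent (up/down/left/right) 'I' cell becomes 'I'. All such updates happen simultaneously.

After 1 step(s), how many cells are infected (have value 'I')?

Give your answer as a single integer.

Answer: 10

Derivation:
Step 0 (initial): 3 infected
Step 1: +7 new -> 10 infected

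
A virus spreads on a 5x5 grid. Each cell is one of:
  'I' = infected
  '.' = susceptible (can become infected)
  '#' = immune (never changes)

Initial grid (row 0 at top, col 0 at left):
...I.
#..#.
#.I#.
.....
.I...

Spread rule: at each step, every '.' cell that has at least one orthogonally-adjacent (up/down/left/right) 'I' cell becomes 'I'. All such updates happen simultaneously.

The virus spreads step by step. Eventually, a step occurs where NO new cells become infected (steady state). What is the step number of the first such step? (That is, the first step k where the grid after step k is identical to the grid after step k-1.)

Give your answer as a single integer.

Step 0 (initial): 3 infected
Step 1: +8 new -> 11 infected
Step 2: +6 new -> 17 infected
Step 3: +4 new -> 21 infected
Step 4: +0 new -> 21 infected

Answer: 4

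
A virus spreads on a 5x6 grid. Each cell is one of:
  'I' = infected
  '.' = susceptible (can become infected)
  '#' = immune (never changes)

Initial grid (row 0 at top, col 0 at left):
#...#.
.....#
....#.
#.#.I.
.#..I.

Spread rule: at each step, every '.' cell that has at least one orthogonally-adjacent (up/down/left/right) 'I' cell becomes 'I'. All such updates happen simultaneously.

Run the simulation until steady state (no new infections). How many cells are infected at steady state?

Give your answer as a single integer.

Answer: 21

Derivation:
Step 0 (initial): 2 infected
Step 1: +4 new -> 6 infected
Step 2: +3 new -> 9 infected
Step 3: +2 new -> 11 infected
Step 4: +4 new -> 15 infected
Step 5: +4 new -> 19 infected
Step 6: +2 new -> 21 infected
Step 7: +0 new -> 21 infected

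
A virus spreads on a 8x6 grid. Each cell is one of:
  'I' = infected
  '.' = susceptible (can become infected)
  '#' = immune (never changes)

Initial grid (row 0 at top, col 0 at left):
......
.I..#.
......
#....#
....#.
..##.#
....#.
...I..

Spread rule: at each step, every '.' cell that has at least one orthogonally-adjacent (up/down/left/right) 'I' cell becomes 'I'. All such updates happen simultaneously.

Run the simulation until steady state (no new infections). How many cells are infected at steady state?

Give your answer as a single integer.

Answer: 38

Derivation:
Step 0 (initial): 2 infected
Step 1: +7 new -> 9 infected
Step 2: +9 new -> 18 infected
Step 3: +7 new -> 25 infected
Step 4: +7 new -> 32 infected
Step 5: +5 new -> 37 infected
Step 6: +1 new -> 38 infected
Step 7: +0 new -> 38 infected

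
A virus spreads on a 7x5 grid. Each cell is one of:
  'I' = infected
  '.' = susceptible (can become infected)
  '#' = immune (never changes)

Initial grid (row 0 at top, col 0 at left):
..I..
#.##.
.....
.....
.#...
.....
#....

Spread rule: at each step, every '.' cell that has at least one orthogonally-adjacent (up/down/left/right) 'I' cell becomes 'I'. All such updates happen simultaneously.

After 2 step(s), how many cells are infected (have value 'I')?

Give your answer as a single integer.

Answer: 6

Derivation:
Step 0 (initial): 1 infected
Step 1: +2 new -> 3 infected
Step 2: +3 new -> 6 infected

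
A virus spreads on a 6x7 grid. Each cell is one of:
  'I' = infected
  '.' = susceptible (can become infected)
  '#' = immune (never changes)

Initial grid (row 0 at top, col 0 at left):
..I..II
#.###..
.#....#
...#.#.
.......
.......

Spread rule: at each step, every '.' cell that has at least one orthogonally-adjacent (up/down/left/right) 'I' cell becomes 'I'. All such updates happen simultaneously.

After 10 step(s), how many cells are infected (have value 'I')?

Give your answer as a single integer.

Answer: 34

Derivation:
Step 0 (initial): 3 infected
Step 1: +5 new -> 8 infected
Step 2: +3 new -> 11 infected
Step 3: +1 new -> 12 infected
Step 4: +2 new -> 14 infected
Step 5: +2 new -> 16 infected
Step 6: +4 new -> 20 infected
Step 7: +5 new -> 25 infected
Step 8: +5 new -> 30 infected
Step 9: +3 new -> 33 infected
Step 10: +1 new -> 34 infected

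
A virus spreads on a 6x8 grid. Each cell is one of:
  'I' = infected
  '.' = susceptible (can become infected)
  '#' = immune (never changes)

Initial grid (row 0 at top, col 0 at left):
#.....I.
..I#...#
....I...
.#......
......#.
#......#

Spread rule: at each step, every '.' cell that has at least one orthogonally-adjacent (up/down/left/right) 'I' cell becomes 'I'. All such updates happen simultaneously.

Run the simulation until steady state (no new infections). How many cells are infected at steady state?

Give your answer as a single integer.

Answer: 41

Derivation:
Step 0 (initial): 3 infected
Step 1: +10 new -> 13 infected
Step 2: +11 new -> 24 infected
Step 3: +7 new -> 31 infected
Step 4: +6 new -> 37 infected
Step 5: +4 new -> 41 infected
Step 6: +0 new -> 41 infected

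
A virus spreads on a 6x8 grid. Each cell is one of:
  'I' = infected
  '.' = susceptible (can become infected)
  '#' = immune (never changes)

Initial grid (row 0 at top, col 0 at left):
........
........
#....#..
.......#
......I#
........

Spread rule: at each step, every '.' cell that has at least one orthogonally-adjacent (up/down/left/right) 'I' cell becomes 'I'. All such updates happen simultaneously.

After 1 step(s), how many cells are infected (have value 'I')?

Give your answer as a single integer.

Step 0 (initial): 1 infected
Step 1: +3 new -> 4 infected

Answer: 4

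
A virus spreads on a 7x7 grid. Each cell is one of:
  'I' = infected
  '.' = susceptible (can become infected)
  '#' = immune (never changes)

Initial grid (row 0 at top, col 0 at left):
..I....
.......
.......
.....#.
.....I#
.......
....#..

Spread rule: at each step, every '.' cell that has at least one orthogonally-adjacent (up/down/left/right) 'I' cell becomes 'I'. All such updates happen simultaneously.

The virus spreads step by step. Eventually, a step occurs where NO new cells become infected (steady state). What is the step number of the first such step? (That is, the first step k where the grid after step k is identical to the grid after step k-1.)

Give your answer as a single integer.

Step 0 (initial): 2 infected
Step 1: +5 new -> 7 infected
Step 2: +10 new -> 17 infected
Step 3: +11 new -> 28 infected
Step 4: +8 new -> 36 infected
Step 5: +6 new -> 42 infected
Step 6: +3 new -> 45 infected
Step 7: +1 new -> 46 infected
Step 8: +0 new -> 46 infected

Answer: 8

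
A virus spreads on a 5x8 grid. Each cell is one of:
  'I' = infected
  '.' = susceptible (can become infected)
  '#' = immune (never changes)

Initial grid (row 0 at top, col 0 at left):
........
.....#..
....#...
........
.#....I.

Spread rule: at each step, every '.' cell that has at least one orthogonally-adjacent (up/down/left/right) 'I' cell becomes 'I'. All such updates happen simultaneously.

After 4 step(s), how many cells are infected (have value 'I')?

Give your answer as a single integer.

Answer: 17

Derivation:
Step 0 (initial): 1 infected
Step 1: +3 new -> 4 infected
Step 2: +4 new -> 8 infected
Step 3: +5 new -> 13 infected
Step 4: +4 new -> 17 infected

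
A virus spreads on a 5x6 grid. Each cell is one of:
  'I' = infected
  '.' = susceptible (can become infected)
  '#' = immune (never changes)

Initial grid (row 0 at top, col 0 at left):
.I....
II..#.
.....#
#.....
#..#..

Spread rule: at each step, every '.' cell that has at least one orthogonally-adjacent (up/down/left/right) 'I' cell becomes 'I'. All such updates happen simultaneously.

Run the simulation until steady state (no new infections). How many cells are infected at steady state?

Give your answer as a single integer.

Answer: 25

Derivation:
Step 0 (initial): 3 infected
Step 1: +5 new -> 8 infected
Step 2: +4 new -> 12 infected
Step 3: +4 new -> 16 infected
Step 4: +4 new -> 20 infected
Step 5: +2 new -> 22 infected
Step 6: +2 new -> 24 infected
Step 7: +1 new -> 25 infected
Step 8: +0 new -> 25 infected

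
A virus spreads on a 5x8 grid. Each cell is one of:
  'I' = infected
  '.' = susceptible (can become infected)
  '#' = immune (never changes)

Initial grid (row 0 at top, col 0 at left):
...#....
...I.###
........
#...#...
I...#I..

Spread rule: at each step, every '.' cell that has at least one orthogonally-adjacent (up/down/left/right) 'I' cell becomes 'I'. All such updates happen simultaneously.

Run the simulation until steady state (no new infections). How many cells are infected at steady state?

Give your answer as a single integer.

Step 0 (initial): 3 infected
Step 1: +6 new -> 9 infected
Step 2: +11 new -> 20 infected
Step 3: +8 new -> 28 infected
Step 4: +4 new -> 32 infected
Step 5: +1 new -> 33 infected
Step 6: +0 new -> 33 infected

Answer: 33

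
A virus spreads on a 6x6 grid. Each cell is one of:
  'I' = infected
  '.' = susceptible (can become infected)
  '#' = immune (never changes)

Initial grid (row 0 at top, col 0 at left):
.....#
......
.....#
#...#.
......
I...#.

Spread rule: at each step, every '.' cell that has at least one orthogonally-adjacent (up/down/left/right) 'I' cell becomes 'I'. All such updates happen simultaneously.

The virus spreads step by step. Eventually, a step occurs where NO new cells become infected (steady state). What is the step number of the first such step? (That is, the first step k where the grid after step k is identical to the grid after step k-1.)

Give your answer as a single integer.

Answer: 10

Derivation:
Step 0 (initial): 1 infected
Step 1: +2 new -> 3 infected
Step 2: +2 new -> 5 infected
Step 3: +3 new -> 8 infected
Step 4: +3 new -> 11 infected
Step 5: +5 new -> 16 infected
Step 6: +5 new -> 21 infected
Step 7: +6 new -> 27 infected
Step 8: +2 new -> 29 infected
Step 9: +2 new -> 31 infected
Step 10: +0 new -> 31 infected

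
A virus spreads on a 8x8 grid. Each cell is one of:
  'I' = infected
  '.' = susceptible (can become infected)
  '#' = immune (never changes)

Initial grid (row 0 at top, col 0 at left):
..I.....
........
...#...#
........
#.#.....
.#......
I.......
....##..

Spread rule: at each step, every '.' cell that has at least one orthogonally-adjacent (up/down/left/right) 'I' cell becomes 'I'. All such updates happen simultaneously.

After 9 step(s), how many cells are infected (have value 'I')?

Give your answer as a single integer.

Step 0 (initial): 2 infected
Step 1: +6 new -> 8 infected
Step 2: +7 new -> 15 infected
Step 3: +8 new -> 23 infected
Step 4: +9 new -> 32 infected
Step 5: +9 new -> 41 infected
Step 6: +6 new -> 47 infected
Step 7: +5 new -> 52 infected
Step 8: +4 new -> 56 infected
Step 9: +1 new -> 57 infected

Answer: 57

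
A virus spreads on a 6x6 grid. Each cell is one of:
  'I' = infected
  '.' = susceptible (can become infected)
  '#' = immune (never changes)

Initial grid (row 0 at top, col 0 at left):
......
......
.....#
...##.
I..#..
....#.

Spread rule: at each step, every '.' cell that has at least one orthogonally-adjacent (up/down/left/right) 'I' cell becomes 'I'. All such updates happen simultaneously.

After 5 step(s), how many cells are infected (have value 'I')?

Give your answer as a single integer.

Step 0 (initial): 1 infected
Step 1: +3 new -> 4 infected
Step 2: +4 new -> 8 infected
Step 3: +4 new -> 12 infected
Step 4: +4 new -> 16 infected
Step 5: +3 new -> 19 infected

Answer: 19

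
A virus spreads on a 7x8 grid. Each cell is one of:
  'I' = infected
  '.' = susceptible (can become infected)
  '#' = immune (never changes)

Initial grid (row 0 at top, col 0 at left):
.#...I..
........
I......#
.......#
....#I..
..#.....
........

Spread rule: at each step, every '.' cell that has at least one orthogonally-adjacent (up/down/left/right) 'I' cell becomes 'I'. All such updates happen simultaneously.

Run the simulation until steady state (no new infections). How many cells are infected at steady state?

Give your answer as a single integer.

Step 0 (initial): 3 infected
Step 1: +9 new -> 12 infected
Step 2: +16 new -> 28 infected
Step 3: +15 new -> 43 infected
Step 4: +6 new -> 49 infected
Step 5: +2 new -> 51 infected
Step 6: +0 new -> 51 infected

Answer: 51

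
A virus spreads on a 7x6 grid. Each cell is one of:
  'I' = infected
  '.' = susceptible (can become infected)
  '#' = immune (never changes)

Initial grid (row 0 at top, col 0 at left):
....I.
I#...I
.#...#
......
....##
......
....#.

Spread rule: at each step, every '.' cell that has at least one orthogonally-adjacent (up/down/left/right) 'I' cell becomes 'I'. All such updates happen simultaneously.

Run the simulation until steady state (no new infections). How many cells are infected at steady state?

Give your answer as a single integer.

Step 0 (initial): 3 infected
Step 1: +5 new -> 8 infected
Step 2: +5 new -> 13 infected
Step 3: +5 new -> 18 infected
Step 4: +6 new -> 24 infected
Step 5: +4 new -> 28 infected
Step 6: +3 new -> 31 infected
Step 7: +3 new -> 34 infected
Step 8: +1 new -> 35 infected
Step 9: +1 new -> 36 infected
Step 10: +0 new -> 36 infected

Answer: 36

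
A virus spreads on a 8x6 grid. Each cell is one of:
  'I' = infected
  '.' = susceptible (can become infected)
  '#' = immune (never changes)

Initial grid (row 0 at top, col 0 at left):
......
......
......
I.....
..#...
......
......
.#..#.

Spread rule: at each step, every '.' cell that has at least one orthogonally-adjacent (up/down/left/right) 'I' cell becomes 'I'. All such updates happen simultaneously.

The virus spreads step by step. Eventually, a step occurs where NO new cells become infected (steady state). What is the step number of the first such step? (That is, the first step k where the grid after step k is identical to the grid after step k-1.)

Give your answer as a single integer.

Step 0 (initial): 1 infected
Step 1: +3 new -> 4 infected
Step 2: +5 new -> 9 infected
Step 3: +6 new -> 15 infected
Step 4: +8 new -> 23 infected
Step 5: +7 new -> 30 infected
Step 6: +7 new -> 37 infected
Step 7: +5 new -> 42 infected
Step 8: +2 new -> 44 infected
Step 9: +1 new -> 45 infected
Step 10: +0 new -> 45 infected

Answer: 10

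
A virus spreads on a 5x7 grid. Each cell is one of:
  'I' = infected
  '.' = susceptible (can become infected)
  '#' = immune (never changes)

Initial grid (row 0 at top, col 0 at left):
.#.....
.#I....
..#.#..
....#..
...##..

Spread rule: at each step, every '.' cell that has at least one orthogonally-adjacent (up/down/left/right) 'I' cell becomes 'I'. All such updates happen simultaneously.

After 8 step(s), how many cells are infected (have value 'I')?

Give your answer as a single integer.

Answer: 27

Derivation:
Step 0 (initial): 1 infected
Step 1: +2 new -> 3 infected
Step 2: +3 new -> 6 infected
Step 3: +3 new -> 9 infected
Step 4: +4 new -> 13 infected
Step 5: +5 new -> 18 infected
Step 6: +5 new -> 23 infected
Step 7: +3 new -> 26 infected
Step 8: +1 new -> 27 infected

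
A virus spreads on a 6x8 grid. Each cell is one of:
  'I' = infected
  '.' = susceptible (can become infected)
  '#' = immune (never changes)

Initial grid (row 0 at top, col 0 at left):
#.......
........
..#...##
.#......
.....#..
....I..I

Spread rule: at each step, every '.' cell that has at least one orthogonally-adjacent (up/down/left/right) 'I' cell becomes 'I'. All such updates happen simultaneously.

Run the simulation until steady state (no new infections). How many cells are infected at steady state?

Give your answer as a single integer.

Answer: 42

Derivation:
Step 0 (initial): 2 infected
Step 1: +5 new -> 7 infected
Step 2: +5 new -> 12 infected
Step 3: +6 new -> 18 infected
Step 4: +6 new -> 24 infected
Step 5: +4 new -> 28 infected
Step 6: +5 new -> 33 infected
Step 7: +5 new -> 38 infected
Step 8: +4 new -> 42 infected
Step 9: +0 new -> 42 infected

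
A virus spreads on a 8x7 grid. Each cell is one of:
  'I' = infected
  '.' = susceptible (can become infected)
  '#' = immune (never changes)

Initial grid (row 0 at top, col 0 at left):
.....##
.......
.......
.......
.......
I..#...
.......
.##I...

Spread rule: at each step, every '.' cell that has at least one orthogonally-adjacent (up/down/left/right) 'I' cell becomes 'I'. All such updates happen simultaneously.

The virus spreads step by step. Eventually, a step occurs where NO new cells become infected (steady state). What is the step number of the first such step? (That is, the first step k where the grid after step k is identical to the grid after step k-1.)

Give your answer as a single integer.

Step 0 (initial): 2 infected
Step 1: +5 new -> 7 infected
Step 2: +8 new -> 15 infected
Step 3: +6 new -> 21 infected
Step 4: +7 new -> 28 infected
Step 5: +7 new -> 35 infected
Step 6: +6 new -> 41 infected
Step 7: +5 new -> 46 infected
Step 8: +4 new -> 50 infected
Step 9: +1 new -> 51 infected
Step 10: +0 new -> 51 infected

Answer: 10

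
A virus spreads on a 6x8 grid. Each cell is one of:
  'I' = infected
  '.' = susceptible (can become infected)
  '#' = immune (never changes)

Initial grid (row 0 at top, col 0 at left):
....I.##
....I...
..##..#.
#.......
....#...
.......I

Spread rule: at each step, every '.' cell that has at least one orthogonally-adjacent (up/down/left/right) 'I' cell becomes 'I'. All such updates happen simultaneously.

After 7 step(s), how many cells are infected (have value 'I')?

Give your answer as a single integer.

Answer: 41

Derivation:
Step 0 (initial): 3 infected
Step 1: +7 new -> 10 infected
Step 2: +8 new -> 18 infected
Step 3: +9 new -> 27 infected
Step 4: +6 new -> 33 infected
Step 5: +4 new -> 37 infected
Step 6: +2 new -> 39 infected
Step 7: +2 new -> 41 infected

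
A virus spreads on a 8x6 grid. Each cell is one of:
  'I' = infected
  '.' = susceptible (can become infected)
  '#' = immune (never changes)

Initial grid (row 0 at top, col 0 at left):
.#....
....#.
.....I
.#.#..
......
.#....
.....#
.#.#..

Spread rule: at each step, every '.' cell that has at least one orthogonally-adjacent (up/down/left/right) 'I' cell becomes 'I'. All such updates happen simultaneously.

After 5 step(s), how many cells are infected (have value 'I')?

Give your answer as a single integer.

Answer: 25

Derivation:
Step 0 (initial): 1 infected
Step 1: +3 new -> 4 infected
Step 2: +4 new -> 8 infected
Step 3: +5 new -> 13 infected
Step 4: +6 new -> 19 infected
Step 5: +6 new -> 25 infected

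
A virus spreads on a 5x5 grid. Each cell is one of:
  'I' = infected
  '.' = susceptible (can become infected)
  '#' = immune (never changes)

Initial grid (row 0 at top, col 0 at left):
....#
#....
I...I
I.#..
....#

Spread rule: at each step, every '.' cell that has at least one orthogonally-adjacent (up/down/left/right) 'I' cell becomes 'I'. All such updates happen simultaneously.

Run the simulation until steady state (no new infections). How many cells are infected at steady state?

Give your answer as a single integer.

Step 0 (initial): 3 infected
Step 1: +6 new -> 9 infected
Step 2: +5 new -> 14 infected
Step 3: +5 new -> 19 infected
Step 4: +2 new -> 21 infected
Step 5: +0 new -> 21 infected

Answer: 21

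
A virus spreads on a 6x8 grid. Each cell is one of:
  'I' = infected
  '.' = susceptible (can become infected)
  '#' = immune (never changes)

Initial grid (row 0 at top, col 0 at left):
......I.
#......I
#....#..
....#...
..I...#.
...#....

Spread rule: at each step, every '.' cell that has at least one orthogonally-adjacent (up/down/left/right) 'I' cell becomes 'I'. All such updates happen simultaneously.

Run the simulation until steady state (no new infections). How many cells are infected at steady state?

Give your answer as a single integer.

Answer: 42

Derivation:
Step 0 (initial): 3 infected
Step 1: +8 new -> 11 infected
Step 2: +10 new -> 21 infected
Step 3: +11 new -> 32 infected
Step 4: +7 new -> 39 infected
Step 5: +2 new -> 41 infected
Step 6: +1 new -> 42 infected
Step 7: +0 new -> 42 infected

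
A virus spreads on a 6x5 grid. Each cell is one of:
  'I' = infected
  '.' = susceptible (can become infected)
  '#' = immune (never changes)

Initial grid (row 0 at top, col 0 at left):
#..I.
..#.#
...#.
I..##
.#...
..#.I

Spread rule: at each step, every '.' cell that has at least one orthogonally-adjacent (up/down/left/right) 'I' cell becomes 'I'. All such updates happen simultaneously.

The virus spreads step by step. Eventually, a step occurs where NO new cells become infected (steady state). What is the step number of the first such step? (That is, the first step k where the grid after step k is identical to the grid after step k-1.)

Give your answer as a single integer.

Step 0 (initial): 3 infected
Step 1: +8 new -> 11 infected
Step 2: +6 new -> 17 infected
Step 3: +4 new -> 21 infected
Step 4: +0 new -> 21 infected

Answer: 4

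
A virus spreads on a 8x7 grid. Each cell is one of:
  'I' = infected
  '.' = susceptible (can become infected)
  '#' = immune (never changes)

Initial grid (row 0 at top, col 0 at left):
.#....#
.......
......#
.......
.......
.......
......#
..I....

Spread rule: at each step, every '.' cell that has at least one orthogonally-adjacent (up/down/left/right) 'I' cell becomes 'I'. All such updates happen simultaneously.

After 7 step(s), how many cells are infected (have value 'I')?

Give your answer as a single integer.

Answer: 42

Derivation:
Step 0 (initial): 1 infected
Step 1: +3 new -> 4 infected
Step 2: +5 new -> 9 infected
Step 3: +6 new -> 15 infected
Step 4: +7 new -> 22 infected
Step 5: +6 new -> 28 infected
Step 6: +7 new -> 35 infected
Step 7: +7 new -> 42 infected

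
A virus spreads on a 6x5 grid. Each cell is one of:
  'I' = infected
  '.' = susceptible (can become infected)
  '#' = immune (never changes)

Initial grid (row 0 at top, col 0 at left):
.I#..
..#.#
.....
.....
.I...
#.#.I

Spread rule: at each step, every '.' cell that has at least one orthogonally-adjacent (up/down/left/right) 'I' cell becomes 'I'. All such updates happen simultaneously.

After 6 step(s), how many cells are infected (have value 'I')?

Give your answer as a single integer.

Step 0 (initial): 3 infected
Step 1: +8 new -> 11 infected
Step 2: +6 new -> 17 infected
Step 3: +4 new -> 21 infected
Step 4: +1 new -> 22 infected
Step 5: +1 new -> 23 infected
Step 6: +1 new -> 24 infected

Answer: 24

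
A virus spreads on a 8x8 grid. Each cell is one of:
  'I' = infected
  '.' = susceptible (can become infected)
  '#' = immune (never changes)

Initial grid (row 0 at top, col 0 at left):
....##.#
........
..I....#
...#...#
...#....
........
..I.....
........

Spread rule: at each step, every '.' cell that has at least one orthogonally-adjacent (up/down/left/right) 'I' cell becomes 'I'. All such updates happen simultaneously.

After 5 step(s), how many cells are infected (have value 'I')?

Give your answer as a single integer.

Answer: 51

Derivation:
Step 0 (initial): 2 infected
Step 1: +8 new -> 10 infected
Step 2: +13 new -> 23 infected
Step 3: +13 new -> 36 infected
Step 4: +9 new -> 45 infected
Step 5: +6 new -> 51 infected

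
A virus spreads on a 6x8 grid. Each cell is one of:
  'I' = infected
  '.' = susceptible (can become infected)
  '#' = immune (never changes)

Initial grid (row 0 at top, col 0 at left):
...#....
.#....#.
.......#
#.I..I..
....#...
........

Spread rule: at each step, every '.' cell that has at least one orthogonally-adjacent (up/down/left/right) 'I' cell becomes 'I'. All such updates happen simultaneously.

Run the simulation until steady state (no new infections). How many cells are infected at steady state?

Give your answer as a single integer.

Step 0 (initial): 2 infected
Step 1: +8 new -> 10 infected
Step 2: +12 new -> 22 infected
Step 3: +11 new -> 33 infected
Step 4: +6 new -> 39 infected
Step 5: +2 new -> 41 infected
Step 6: +1 new -> 42 infected
Step 7: +0 new -> 42 infected

Answer: 42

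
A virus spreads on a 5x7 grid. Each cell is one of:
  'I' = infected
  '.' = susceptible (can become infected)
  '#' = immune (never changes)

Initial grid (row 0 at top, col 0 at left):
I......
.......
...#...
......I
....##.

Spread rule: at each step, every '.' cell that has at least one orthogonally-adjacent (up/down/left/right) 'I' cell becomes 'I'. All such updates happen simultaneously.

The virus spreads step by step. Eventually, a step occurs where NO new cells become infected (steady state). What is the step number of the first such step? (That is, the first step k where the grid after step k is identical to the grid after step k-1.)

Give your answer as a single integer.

Step 0 (initial): 2 infected
Step 1: +5 new -> 7 infected
Step 2: +6 new -> 13 infected
Step 3: +8 new -> 21 infected
Step 4: +9 new -> 30 infected
Step 5: +2 new -> 32 infected
Step 6: +0 new -> 32 infected

Answer: 6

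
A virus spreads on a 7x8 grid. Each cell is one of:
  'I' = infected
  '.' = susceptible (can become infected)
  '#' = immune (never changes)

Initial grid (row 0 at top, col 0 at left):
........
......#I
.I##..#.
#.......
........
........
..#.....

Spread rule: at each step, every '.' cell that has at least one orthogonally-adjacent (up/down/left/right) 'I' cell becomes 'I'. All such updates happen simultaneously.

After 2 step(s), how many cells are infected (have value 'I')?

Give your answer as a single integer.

Step 0 (initial): 2 infected
Step 1: +5 new -> 7 infected
Step 2: +7 new -> 14 infected

Answer: 14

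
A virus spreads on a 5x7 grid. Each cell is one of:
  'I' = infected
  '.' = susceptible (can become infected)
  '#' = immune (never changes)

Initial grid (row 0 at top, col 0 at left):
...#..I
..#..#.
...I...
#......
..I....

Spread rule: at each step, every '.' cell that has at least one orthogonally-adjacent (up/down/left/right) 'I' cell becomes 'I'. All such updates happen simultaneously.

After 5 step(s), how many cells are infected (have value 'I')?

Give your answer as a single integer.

Answer: 31

Derivation:
Step 0 (initial): 3 infected
Step 1: +9 new -> 12 infected
Step 2: +9 new -> 21 infected
Step 3: +5 new -> 26 infected
Step 4: +3 new -> 29 infected
Step 5: +2 new -> 31 infected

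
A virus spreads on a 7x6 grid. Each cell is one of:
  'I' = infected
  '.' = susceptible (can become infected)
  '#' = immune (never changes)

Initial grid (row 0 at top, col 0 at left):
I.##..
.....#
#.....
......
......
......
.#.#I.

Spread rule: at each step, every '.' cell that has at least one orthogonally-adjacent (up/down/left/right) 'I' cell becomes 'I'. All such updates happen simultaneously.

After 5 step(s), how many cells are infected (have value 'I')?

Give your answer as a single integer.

Answer: 32

Derivation:
Step 0 (initial): 2 infected
Step 1: +4 new -> 6 infected
Step 2: +4 new -> 10 infected
Step 3: +6 new -> 16 infected
Step 4: +9 new -> 25 infected
Step 5: +7 new -> 32 infected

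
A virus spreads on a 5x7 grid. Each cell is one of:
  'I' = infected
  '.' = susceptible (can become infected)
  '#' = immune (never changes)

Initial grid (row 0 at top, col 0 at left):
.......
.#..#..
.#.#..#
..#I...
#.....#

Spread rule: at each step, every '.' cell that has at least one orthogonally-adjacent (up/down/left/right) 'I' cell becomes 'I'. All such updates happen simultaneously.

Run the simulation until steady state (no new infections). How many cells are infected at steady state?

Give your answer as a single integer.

Step 0 (initial): 1 infected
Step 1: +2 new -> 3 infected
Step 2: +4 new -> 7 infected
Step 3: +4 new -> 11 infected
Step 4: +2 new -> 13 infected
Step 5: +3 new -> 16 infected
Step 6: +3 new -> 19 infected
Step 7: +2 new -> 21 infected
Step 8: +3 new -> 24 infected
Step 9: +2 new -> 26 infected
Step 10: +1 new -> 27 infected
Step 11: +0 new -> 27 infected

Answer: 27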